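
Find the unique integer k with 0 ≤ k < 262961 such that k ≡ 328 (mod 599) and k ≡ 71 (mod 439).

599⁻¹ mod 439: 599·332 ≡ 1 (mod 439), so 599⁻¹ ≡ 332.
k = 328 + 599·((71 − 328)·332 mod 439) = 328 + 599·281 = 168647.

168647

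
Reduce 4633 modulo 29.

4633 = 159×29 + 22, so 4633 ≡ 22 (mod 29).

22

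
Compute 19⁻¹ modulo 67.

60

Apply the Euclidean algorithm and back-substitute:
67 = 3·19 + 10
19 = 1·10 + 9
10 = 1·9 + 1
9 = 9·1 + 0
gcd(19, 67) = 1, so the inverse exists.
Bézout: 1 = 2·67 − 7·19.
So 19⁻¹ ≡ −7 ≡ 60 (mod 67).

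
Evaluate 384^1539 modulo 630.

594

1539 in binary is 11000000011, i.e. 1539 = 1024 + 512 + 2 + 1.
384^1 ≡ 384 (mod 630)
384^2 ≡ 384^2 = 147456 ≡ 36 (mod 630)
384^4 ≡ 36^2 = 1296 ≡ 36 (mod 630)
384^8 ≡ 36^2 = 1296 ≡ 36 (mod 630)
384^16 ≡ 36^2 = 1296 ≡ 36 (mod 630)
384^32 ≡ 36^2 = 1296 ≡ 36 (mod 630)
384^64 ≡ 36^2 = 1296 ≡ 36 (mod 630)
384^128 ≡ 36^2 = 1296 ≡ 36 (mod 630)
384^256 ≡ 36^2 = 1296 ≡ 36 (mod 630)
384^512 ≡ 36^2 = 1296 ≡ 36 (mod 630)
384^1024 ≡ 36^2 = 1296 ≡ 36 (mod 630)
384^1539 = 384^1024 * 384^512 * 384^2 * 384^1 ≡ 36 * 36 * 36 * 384 (mod 630).
Accumulate the product:
36 * 36 = 1296 ≡ 36
36 * 36 = 1296 ≡ 36
36 * 384 = 13824 ≡ 594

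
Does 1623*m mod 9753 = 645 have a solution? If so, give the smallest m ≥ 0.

2993

gcd(1623, 9753) = 3, and 3 | 645, so solutions exist.
Divide through by 3: 541*m = 215 (mod 3251).
541⁻¹ ≡ 649 (mod 3251).
m ≡ 649*215 ≡ 2993 (mod 3251).
The smallest non-negative solution is m = 2993.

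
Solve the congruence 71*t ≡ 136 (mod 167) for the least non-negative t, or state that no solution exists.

gcd(71, 167) = 1, so a unique solution mod 167 exists.
71⁻¹ ≡ 40 (mod 167).
t ≡ 40*136 ≡ 96 (mod 167).

96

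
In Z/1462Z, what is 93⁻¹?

1069

1462 = 15*93 + 67
93 = 1*67 + 26
67 = 2*26 + 15
26 = 1*15 + 11
15 = 1*11 + 4
11 = 2*4 + 3
4 = 1*3 + 1
3 = 3*1 + 0
gcd(93, 1462) = 1, so the inverse exists.
Back-substitute for 1:
1 = 1*4 − 1*3
  = −1*11 + 3*4
  = 3*15 − 4*11
  = −4*26 + 7*15
  = 7*67 − 18*26
  = −18*93 + 25*67
  = 25*1462 − 393*93
So 93⁻¹ ≡ −393 ≡ 1069 (mod 1462).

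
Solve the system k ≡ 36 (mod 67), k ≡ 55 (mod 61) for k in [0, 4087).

67⁻¹ mod 61: 67×51 ≡ 1 (mod 61), so 67⁻¹ ≡ 51.
k = 36 + 67×((55 − 36)×51 mod 61) = 36 + 67×54 = 3654.

3654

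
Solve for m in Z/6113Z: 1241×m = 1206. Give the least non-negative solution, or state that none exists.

gcd(1241, 6113) = 1, so a unique solution mod 6113 exists.
1241⁻¹ ≡ 3123 (mod 6113).
m ≡ 3123×1206 ≡ 730 (mod 6113).

730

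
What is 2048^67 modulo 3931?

344

2048^1 ≡ 2048 (mod 3931)
2048^2 ≡ 2048^2 = 4194304 ≡ 3858 (mod 3931)
2048^4 ≡ 3858^2 = 14884164 ≡ 1398 (mod 3931)
2048^8 ≡ 1398^2 = 1954404 ≡ 697 (mod 3931)
2048^16 ≡ 697^2 = 485809 ≡ 2296 (mod 3931)
2048^32 ≡ 2296^2 = 5271616 ≡ 145 (mod 3931)
2048^64 ≡ 145^2 = 21025 ≡ 1370 (mod 3931)
2048^67 = 2048^64 * 2048^2 * 2048^1 ≡ 1370 * 3858 * 2048 (mod 3931).
Accumulate the product:
1370 * 3858 = 5285460 ≡ 2196
2196 * 2048 = 4497408 ≡ 344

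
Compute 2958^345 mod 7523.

533

345 in binary is 101011001, i.e. 345 = 256 + 64 + 16 + 8 + 1.
2958^1 ≡ 2958 (mod 7523)
2958^2 ≡ 2958^2 = 8749764 ≡ 515 (mod 7523)
2958^4 ≡ 515^2 = 265225 ≡ 1920 (mod 7523)
2958^8 ≡ 1920^2 = 3686400 ≡ 130 (mod 7523)
2958^16 ≡ 130^2 = 16900 ≡ 1854 (mod 7523)
2958^32 ≡ 1854^2 = 3437316 ≡ 6828 (mod 7523)
2958^64 ≡ 6828^2 = 46621584 ≡ 1553 (mod 7523)
2958^128 ≡ 1553^2 = 2411809 ≡ 4449 (mod 7523)
2958^256 ≡ 4449^2 = 19793601 ≡ 588 (mod 7523)
2958^345 = 2958^256 * 2958^64 * 2958^16 * 2958^8 * 2958^1 ≡ 588 * 1553 * 1854 * 130 * 2958 (mod 7523).
Accumulate the product:
588 * 1553 = 913164 ≡ 2881
2881 * 1854 = 5341374 ≡ 44
44 * 130 = 5720
5720 * 2958 = 16919760 ≡ 533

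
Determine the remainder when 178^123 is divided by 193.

11

Compute successive squares:
123 in binary is 1111011, i.e. 123 = 64 + 32 + 16 + 8 + 2 + 1.
178^1 ≡ 178 (mod 193)
178^2 ≡ 178^2 = 31684 ≡ 32 (mod 193)
178^4 ≡ 32^2 = 1024 ≡ 59 (mod 193)
178^8 ≡ 59^2 = 3481 ≡ 7 (mod 193)
178^16 ≡ 7^2 = 49 (mod 193)
178^32 ≡ 49^2 = 2401 ≡ 85 (mod 193)
178^64 ≡ 85^2 = 7225 ≡ 84 (mod 193)
178^123 = 178^64 × 178^32 × 178^16 × 178^8 × 178^2 × 178^1 ≡ 84 × 85 × 49 × 7 × 32 × 178 (mod 193).
Accumulate the product:
84 × 85 = 7140 ≡ 192
192 × 49 = 9408 ≡ 144
144 × 7 = 1008 ≡ 43
43 × 32 = 1376 ≡ 25
25 × 178 = 4450 ≡ 11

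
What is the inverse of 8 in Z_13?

Run the extended Euclidean algorithm:
13 = 1*8 + 5
8 = 1*5 + 3
5 = 1*3 + 2
3 = 1*2 + 1
2 = 2*1 + 0
gcd(8, 13) = 1, so the inverse exists.
Bézout: 1 = −3*13 + 5*8.
So 8⁻¹ ≡ 5 (mod 13).

5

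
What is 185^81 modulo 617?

336

81 in binary is 1010001, i.e. 81 = 64 + 16 + 1.
185^1 ≡ 185 (mod 617)
185^2 ≡ 185^2 = 34225 ≡ 290 (mod 617)
185^4 ≡ 290^2 = 84100 ≡ 188 (mod 617)
185^8 ≡ 188^2 = 35344 ≡ 175 (mod 617)
185^16 ≡ 175^2 = 30625 ≡ 392 (mod 617)
185^32 ≡ 392^2 = 153664 ≡ 31 (mod 617)
185^64 ≡ 31^2 = 961 ≡ 344 (mod 617)
185^81 = 185^64 × 185^16 × 185^1 ≡ 344 × 392 × 185 (mod 617).
Accumulate the product:
344 × 392 = 134848 ≡ 342
342 × 185 = 63270 ≡ 336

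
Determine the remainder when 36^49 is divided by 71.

Compute successive squares:
49 in binary is 110001, i.e. 49 = 32 + 16 + 1.
36^1 ≡ 36 (mod 71)
36^2 ≡ 36^2 = 1296 ≡ 18 (mod 71)
36^4 ≡ 18^2 = 324 ≡ 40 (mod 71)
36^8 ≡ 40^2 = 1600 ≡ 38 (mod 71)
36^16 ≡ 38^2 = 1444 ≡ 24 (mod 71)
36^32 ≡ 24^2 = 576 ≡ 8 (mod 71)
36^49 = 36^32 * 36^16 * 36^1 ≡ 8 * 24 * 36 (mod 71).
Accumulate the product:
8 * 24 = 192 ≡ 50
50 * 36 = 1800 ≡ 25

25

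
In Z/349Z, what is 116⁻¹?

By the extended Euclidean algorithm:
349 = 3·116 + 1
116 = 116·1 + 0
gcd(116, 349) = 1, so the inverse exists.
Back-substitute for 1:
1 = 1·349 − 3·116
So 116⁻¹ ≡ −3 ≡ 346 (mod 349).

346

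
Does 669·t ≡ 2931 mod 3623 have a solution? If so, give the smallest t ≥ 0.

gcd(669, 3623) = 1, so a unique solution mod 3623 exists.
669⁻¹ ≡ 2020 (mod 3623).
t ≡ 2020·2931 ≡ 638 (mod 3623).

638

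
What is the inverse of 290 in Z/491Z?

320

Run the extended Euclidean algorithm:
491 = 1*290 + 201
290 = 1*201 + 89
201 = 2*89 + 23
89 = 3*23 + 20
23 = 1*20 + 3
20 = 6*3 + 2
3 = 1*2 + 1
2 = 2*1 + 0
gcd(290, 491) = 1, so the inverse exists.
Back-substitute for 1:
1 = 1*3 − 1*2
  = −1*20 + 7*3
  = 7*23 − 8*20
  = −8*89 + 31*23
  = 31*201 − 70*89
  = −70*290 + 101*201
  = 101*491 − 171*290
So 290⁻¹ ≡ −171 ≡ 320 (mod 491).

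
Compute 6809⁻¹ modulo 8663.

1313

Apply the Euclidean algorithm and back-substitute:
8663 = 1×6809 + 1854
6809 = 3×1854 + 1247
1854 = 1×1247 + 607
1247 = 2×607 + 33
607 = 18×33 + 13
33 = 2×13 + 7
13 = 1×7 + 6
7 = 1×6 + 1
6 = 6×1 + 0
gcd(6809, 8663) = 1, so the inverse exists.
Back-substitute for 1:
1 = 1×7 − 1×6
  = −1×13 + 2×7
  = 2×33 − 5×13
  = −5×607 + 92×33
  = 92×1247 − 189×607
  = −189×1854 + 281×1247
  = 281×6809 − 1032×1854
  = −1032×8663 + 1313×6809
So 6809⁻¹ ≡ 1313 (mod 8663).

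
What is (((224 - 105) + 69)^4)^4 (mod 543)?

229

224 - 105 = 119
119 + 69 = 188
(188)^4 ≡ 229 (mod 543)
(229)^4 ≡ 229 (mod 543)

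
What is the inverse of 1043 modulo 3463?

2872

Run the extended Euclidean algorithm:
3463 = 3*1043 + 334
1043 = 3*334 + 41
334 = 8*41 + 6
41 = 6*6 + 5
6 = 1*5 + 1
5 = 5*1 + 0
gcd(1043, 3463) = 1, so the inverse exists.
Back-substitute for 1:
1 = 1*6 − 1*5
  = −1*41 + 7*6
  = 7*334 − 57*41
  = −57*1043 + 178*334
  = 178*3463 − 591*1043
So 1043⁻¹ ≡ −591 ≡ 2872 (mod 3463).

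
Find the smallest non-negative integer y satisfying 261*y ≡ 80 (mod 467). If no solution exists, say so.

gcd(261, 467) = 1, so a unique solution mod 467 exists.
261⁻¹ ≡ 34 (mod 467).
y ≡ 34*80 ≡ 385 (mod 467).

385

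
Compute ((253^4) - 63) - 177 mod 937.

342

(253)^4 ≡ 582 (mod 937)
582 - 63 = 519
519 - 177 = 342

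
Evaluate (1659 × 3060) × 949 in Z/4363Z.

1659 × 3060 = 5076540 ≡ 2371 (mod 4363)
2371 × 949 = 2250079 ≡ 3134 (mod 4363)

3134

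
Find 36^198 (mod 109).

Compute successive squares:
36^1 ≡ 36 (mod 109)
36^2 ≡ 36^2 = 1296 ≡ 97 (mod 109)
36^4 ≡ 97^2 = 9409 ≡ 35 (mod 109)
36^8 ≡ 35^2 = 1225 ≡ 26 (mod 109)
36^16 ≡ 26^2 = 676 ≡ 22 (mod 109)
36^32 ≡ 22^2 = 484 ≡ 48 (mod 109)
36^64 ≡ 48^2 = 2304 ≡ 15 (mod 109)
36^128 ≡ 15^2 = 225 ≡ 7 (mod 109)
36^198 = 36^128 * 36^64 * 36^4 * 36^2 ≡ 7 * 15 * 35 * 97 (mod 109).
Accumulate the product:
7 * 15 = 105
105 * 35 = 3675 ≡ 78
78 * 97 = 7566 ≡ 45

45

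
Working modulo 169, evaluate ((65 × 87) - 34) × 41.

114

65 × 87 = 5655 ≡ 78 (mod 169)
78 - 34 = 44
44 × 41 = 1804 ≡ 114 (mod 169)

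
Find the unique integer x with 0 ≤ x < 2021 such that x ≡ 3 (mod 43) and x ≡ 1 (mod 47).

43⁻¹ mod 47: 43×35 ≡ 1 (mod 47), so 43⁻¹ ≡ 35.
x = 3 + 43×((1 − 3)×35 mod 47) = 3 + 43×24 = 1035.

1035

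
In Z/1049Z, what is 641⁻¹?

1031

Run the extended Euclidean algorithm:
1049 = 1*641 + 408
641 = 1*408 + 233
408 = 1*233 + 175
233 = 1*175 + 58
175 = 3*58 + 1
58 = 58*1 + 0
gcd(641, 1049) = 1, so the inverse exists.
Back-substitute for 1:
1 = 1*175 − 3*58
  = −3*233 + 4*175
  = 4*408 − 7*233
  = −7*641 + 11*408
  = 11*1049 − 18*641
So 641⁻¹ ≡ −18 ≡ 1031 (mod 1049).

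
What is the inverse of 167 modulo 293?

193

293 = 1*167 + 126
167 = 1*126 + 41
126 = 3*41 + 3
41 = 13*3 + 2
3 = 1*2 + 1
2 = 2*1 + 0
gcd(167, 293) = 1, so the inverse exists.
Bézout: 1 = 57*293 − 100*167.
So 167⁻¹ ≡ −100 ≡ 193 (mod 293).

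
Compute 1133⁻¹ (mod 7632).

485

7632 = 6×1133 + 834
1133 = 1×834 + 299
834 = 2×299 + 236
299 = 1×236 + 63
236 = 3×63 + 47
63 = 1×47 + 16
47 = 2×16 + 15
16 = 1×15 + 1
15 = 15×1 + 0
gcd(1133, 7632) = 1, so the inverse exists.
Back-substitute for 1:
1 = 1×16 − 1×15
  = −1×47 + 3×16
  = 3×63 − 4×47
  = −4×236 + 15×63
  = 15×299 − 19×236
  = −19×834 + 53×299
  = 53×1133 − 72×834
  = −72×7632 + 485×1133
So 1133⁻¹ ≡ 485 (mod 7632).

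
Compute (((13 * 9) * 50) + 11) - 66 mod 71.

44

13 * 9 = 117 ≡ 46 (mod 71)
46 * 50 = 2300 ≡ 28 (mod 71)
28 + 11 = 39
39 - 66 = -27 ≡ 44 (mod 71)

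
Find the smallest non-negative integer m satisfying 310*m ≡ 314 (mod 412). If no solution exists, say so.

gcd(310, 412) = 2, and 2 | 314, so solutions exist.
Divide through by 2: 155*m mod 206 = 157.
155⁻¹ ≡ 105 (mod 206).
m ≡ 105*157 ≡ 5 (mod 206).
The smallest non-negative solution is m = 5.

5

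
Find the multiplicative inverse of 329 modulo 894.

Apply the Euclidean algorithm and back-substitute:
894 = 2·329 + 236
329 = 1·236 + 93
236 = 2·93 + 50
93 = 1·50 + 43
50 = 1·43 + 7
43 = 6·7 + 1
7 = 7·1 + 0
gcd(329, 894) = 1, so the inverse exists.
Back-substitute for 1:
1 = 1·43 − 6·7
  = −6·50 + 7·43
  = 7·93 − 13·50
  = −13·236 + 33·93
  = 33·329 − 46·236
  = −46·894 + 125·329
So 329⁻¹ ≡ 125 (mod 894).

125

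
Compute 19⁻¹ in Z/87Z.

Run the extended Euclidean algorithm:
87 = 4×19 + 11
19 = 1×11 + 8
11 = 1×8 + 3
8 = 2×3 + 2
3 = 1×2 + 1
2 = 2×1 + 0
gcd(19, 87) = 1, so the inverse exists.
Bézout: 1 = 7×87 − 32×19.
So 19⁻¹ ≡ −32 ≡ 55 (mod 87).

55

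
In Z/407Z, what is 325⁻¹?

134

Run the extended Euclidean algorithm:
407 = 1·325 + 82
325 = 3·82 + 79
82 = 1·79 + 3
79 = 26·3 + 1
3 = 3·1 + 0
gcd(325, 407) = 1, so the inverse exists.
Bézout: 1 = −107·407 + 134·325.
So 325⁻¹ ≡ 134 (mod 407).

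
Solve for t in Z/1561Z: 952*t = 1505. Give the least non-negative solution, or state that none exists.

118

gcd(952, 1561) = 7, and 7 | 1505, so solutions exist.
Divide through by 7: 136*t ≡ 215 (mod 223).
136⁻¹ ≡ 41 (mod 223).
t ≡ 41*215 ≡ 118 (mod 223).
The smallest non-negative solution is t = 118.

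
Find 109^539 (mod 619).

Using repeated squaring:
109^1 ≡ 109 (mod 619)
109^2 ≡ 109^2 = 11881 ≡ 120 (mod 619)
109^4 ≡ 120^2 = 14400 ≡ 163 (mod 619)
109^8 ≡ 163^2 = 26569 ≡ 571 (mod 619)
109^16 ≡ 571^2 = 326041 ≡ 447 (mod 619)
109^32 ≡ 447^2 = 199809 ≡ 491 (mod 619)
109^64 ≡ 491^2 = 241081 ≡ 290 (mod 619)
109^128 ≡ 290^2 = 84100 ≡ 535 (mod 619)
109^256 ≡ 535^2 = 286225 ≡ 247 (mod 619)
109^512 ≡ 247^2 = 61009 ≡ 347 (mod 619)
109^539 = 109^512 × 109^16 × 109^8 × 109^2 × 109^1 ≡ 347 × 447 × 571 × 120 × 109 (mod 619).
Accumulate the product:
347 × 447 = 155109 ≡ 359
359 × 571 = 204989 ≡ 100
100 × 120 = 12000 ≡ 239
239 × 109 = 26051 ≡ 53

53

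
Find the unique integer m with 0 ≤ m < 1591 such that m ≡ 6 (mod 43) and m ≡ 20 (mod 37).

1167

43⁻¹ mod 37: 43·31 ≡ 1 (mod 37), so 43⁻¹ ≡ 31.
m = 6 + 43·((20 − 6)·31 mod 37) = 6 + 43·27 = 1167.
Check: 1167 mod 43 = 6, 1167 mod 37 = 20. ✓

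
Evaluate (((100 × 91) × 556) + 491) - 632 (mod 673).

100 × 91 = 9100 ≡ 351 (mod 673)
351 × 556 = 195156 ≡ 659 (mod 673)
659 + 491 = 1150 ≡ 477 (mod 673)
477 - 632 = -155 ≡ 518 (mod 673)

518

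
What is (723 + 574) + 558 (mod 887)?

723 + 574 = 1297 ≡ 410 (mod 887)
410 + 558 = 968 ≡ 81 (mod 887)

81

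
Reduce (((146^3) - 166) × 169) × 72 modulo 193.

149

(146)^3 ≡ 11 (mod 193)
11 - 166 = -155 ≡ 38 (mod 193)
38 × 169 = 6422 ≡ 53 (mod 193)
53 × 72 = 3816 ≡ 149 (mod 193)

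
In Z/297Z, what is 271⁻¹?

297 = 1·271 + 26
271 = 10·26 + 11
26 = 2·11 + 4
11 = 2·4 + 3
4 = 1·3 + 1
3 = 3·1 + 0
gcd(271, 297) = 1, so the inverse exists.
Back-substitute for 1:
1 = 1·4 − 1·3
  = −1·11 + 3·4
  = 3·26 − 7·11
  = −7·271 + 73·26
  = 73·297 − 80·271
So 271⁻¹ ≡ −80 ≡ 217 (mod 297).

217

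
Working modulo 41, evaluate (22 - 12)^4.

22 - 12 = 10
(10)^4 ≡ 37 (mod 41)

37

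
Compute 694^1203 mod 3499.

2488

By square-and-multiply:
694^1 ≡ 694 (mod 3499)
694^2 ≡ 694^2 = 481636 ≡ 2273 (mod 3499)
694^4 ≡ 2273^2 = 5166529 ≡ 2005 (mod 3499)
694^8 ≡ 2005^2 = 4020025 ≡ 3173 (mod 3499)
694^16 ≡ 3173^2 = 10067929 ≡ 1306 (mod 3499)
694^32 ≡ 1306^2 = 1705636 ≡ 1623 (mod 3499)
694^64 ≡ 1623^2 = 2634129 ≡ 2881 (mod 3499)
694^128 ≡ 2881^2 = 8300161 ≡ 533 (mod 3499)
694^256 ≡ 533^2 = 284089 ≡ 670 (mod 3499)
694^512 ≡ 670^2 = 448900 ≡ 1028 (mod 3499)
694^1024 ≡ 1028^2 = 1056784 ≡ 86 (mod 3499)
694^1203 = 694^1024 * 694^128 * 694^32 * 694^16 * 694^2 * 694^1 ≡ 86 * 533 * 1623 * 1306 * 2273 * 694 (mod 3499).
Accumulate the product:
86 * 533 = 45838 ≡ 351
351 * 1623 = 569673 ≡ 2835
2835 * 1306 = 3702510 ≡ 568
568 * 2273 = 1291064 ≡ 3432
3432 * 694 = 2381808 ≡ 2488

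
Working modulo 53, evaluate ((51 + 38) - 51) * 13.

51 + 38 = 89 ≡ 36 (mod 53)
36 - 51 = -15 ≡ 38 (mod 53)
38 * 13 = 494 ≡ 17 (mod 53)

17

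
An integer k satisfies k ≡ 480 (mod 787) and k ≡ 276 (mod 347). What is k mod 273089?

787⁻¹ mod 347: 787×250 ≡ 1 (mod 347), so 787⁻¹ ≡ 250.
k = 480 + 787×((276 − 480)×250 mod 347) = 480 + 787×9 = 7563.

7563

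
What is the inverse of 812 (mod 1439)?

1439 = 1·812 + 627
812 = 1·627 + 185
627 = 3·185 + 72
185 = 2·72 + 41
72 = 1·41 + 31
41 = 1·31 + 10
31 = 3·10 + 1
10 = 10·1 + 0
gcd(812, 1439) = 1, so the inverse exists.
Bézout: 1 = 79·1439 − 140·812.
So 812⁻¹ ≡ −140 ≡ 1299 (mod 1439).

1299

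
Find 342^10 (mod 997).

730

By square-and-multiply:
342^1 ≡ 342 (mod 997)
342^2 ≡ 342^2 = 116964 ≡ 315 (mod 997)
342^4 ≡ 315^2 = 99225 ≡ 522 (mod 997)
342^8 ≡ 522^2 = 272484 ≡ 303 (mod 997)
342^10 = 342^8 * 342^2 ≡ 303 * 315 (mod 997).
303 * 315 = 95445 ≡ 730 (mod 997).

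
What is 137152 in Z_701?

457

137152 = 195·701 + 457, so 137152 ≡ 457 (mod 701).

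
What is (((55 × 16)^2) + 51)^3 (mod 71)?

57

55 × 16 = 880 ≡ 28 (mod 71)
(28)^2 ≡ 3 (mod 71)
3 + 51 = 54
(54)^3 ≡ 57 (mod 71)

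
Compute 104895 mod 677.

637

104895 = 154×677 + 637, so 104895 ≡ 637 (mod 677).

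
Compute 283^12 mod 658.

1

Using repeated squaring:
12 in binary is 1100, i.e. 12 = 8 + 4.
283^1 ≡ 283 (mod 658)
283^2 ≡ 283^2 = 80089 ≡ 471 (mod 658)
283^4 ≡ 471^2 = 221841 ≡ 95 (mod 658)
283^8 ≡ 95^2 = 9025 ≡ 471 (mod 658)
283^12 = 283^8 * 283^4 ≡ 471 * 95 (mod 658).
471 * 95 = 44745 ≡ 1 (mod 658).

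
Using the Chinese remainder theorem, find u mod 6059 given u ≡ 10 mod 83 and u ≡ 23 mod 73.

83⁻¹ mod 73: 83*22 ≡ 1 (mod 73), so 83⁻¹ ≡ 22.
u = 10 + 83*((23 − 10)*22 mod 73) = 10 + 83*67 = 5571.

5571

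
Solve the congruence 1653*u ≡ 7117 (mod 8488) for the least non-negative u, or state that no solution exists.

gcd(1653, 8488) = 1, so a unique solution mod 8488 exists.
1653⁻¹ ≡ 3045 (mod 8488).
u ≡ 3045*7117 ≡ 1401 (mod 8488).

1401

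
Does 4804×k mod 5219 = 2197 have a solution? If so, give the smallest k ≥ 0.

4434

gcd(4804, 5219) = 1, so a unique solution mod 5219 exists.
4804⁻¹ ≡ 2817 (mod 5219).
k ≡ 2817×2197 ≡ 4434 (mod 5219).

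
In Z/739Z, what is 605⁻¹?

739 = 1×605 + 134
605 = 4×134 + 69
134 = 1×69 + 65
69 = 1×65 + 4
65 = 16×4 + 1
4 = 4×1 + 0
gcd(605, 739) = 1, so the inverse exists.
Back-substitute for 1:
1 = 1×65 − 16×4
  = −16×69 + 17×65
  = 17×134 − 33×69
  = −33×605 + 149×134
  = 149×739 − 182×605
So 605⁻¹ ≡ −182 ≡ 557 (mod 739).

557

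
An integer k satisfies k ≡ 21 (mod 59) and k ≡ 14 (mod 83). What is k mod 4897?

3915

59⁻¹ mod 83: 59*38 ≡ 1 (mod 83), so 59⁻¹ ≡ 38.
k = 21 + 59*((14 − 21)*38 mod 83) = 21 + 59*66 = 3915.
Check: 3915 mod 59 = 21, 3915 mod 83 = 14. ✓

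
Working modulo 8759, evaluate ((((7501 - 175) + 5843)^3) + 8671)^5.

1104

7501 - 175 = 7326
7326 + 5843 = 13169 ≡ 4410 (mod 8759)
(4410)^3 ≡ 7570 (mod 8759)
7570 + 8671 = 16241 ≡ 7482 (mod 8759)
(7482)^5 ≡ 1104 (mod 8759)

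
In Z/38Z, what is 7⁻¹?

38 = 5*7 + 3
7 = 2*3 + 1
3 = 3*1 + 0
gcd(7, 38) = 1, so the inverse exists.
Back-substitute for 1:
1 = 1*7 − 2*3
  = −2*38 + 11*7
So 7⁻¹ ≡ 11 (mod 38).

11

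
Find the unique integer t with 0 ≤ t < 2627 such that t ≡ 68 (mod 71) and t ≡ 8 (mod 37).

71⁻¹ mod 37: 71*12 ≡ 1 (mod 37), so 71⁻¹ ≡ 12.
t = 68 + 71*((8 − 68)*12 mod 37) = 68 + 71*20 = 1488.

1488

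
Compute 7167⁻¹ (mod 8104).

3079

8104 = 1*7167 + 937
7167 = 7*937 + 608
937 = 1*608 + 329
608 = 1*329 + 279
329 = 1*279 + 50
279 = 5*50 + 29
50 = 1*29 + 21
29 = 1*21 + 8
21 = 2*8 + 5
8 = 1*5 + 3
5 = 1*3 + 2
3 = 1*2 + 1
2 = 2*1 + 0
gcd(7167, 8104) = 1, so the inverse exists.
Back-substitute for 1:
1 = 1*3 − 1*2
  = −1*5 + 2*3
  = 2*8 − 3*5
  = −3*21 + 8*8
  = 8*29 − 11*21
  = −11*50 + 19*29
  = 19*279 − 106*50
  = −106*329 + 125*279
  = 125*608 − 231*329
  = −231*937 + 356*608
  = 356*7167 − 2723*937
  = −2723*8104 + 3079*7167
So 7167⁻¹ ≡ 3079 (mod 8104).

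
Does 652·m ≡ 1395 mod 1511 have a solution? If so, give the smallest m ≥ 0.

315

gcd(652, 1511) = 1, so a unique solution mod 1511 exists.
652⁻¹ ≡ 1365 (mod 1511).
m ≡ 1365·1395 ≡ 315 (mod 1511).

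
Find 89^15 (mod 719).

601

15 in binary is 1111, i.e. 15 = 8 + 4 + 2 + 1.
89^1 ≡ 89 (mod 719)
89^2 ≡ 89^2 = 7921 ≡ 12 (mod 719)
89^4 ≡ 12^2 = 144 (mod 719)
89^8 ≡ 144^2 = 20736 ≡ 604 (mod 719)
89^15 = 89^8 · 89^4 · 89^2 · 89^1 ≡ 604 · 144 · 12 · 89 (mod 719).
Accumulate the product:
604 · 144 = 86976 ≡ 696
696 · 12 = 8352 ≡ 443
443 · 89 = 39427 ≡ 601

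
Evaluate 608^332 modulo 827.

533

By square-and-multiply:
332 in binary is 101001100, i.e. 332 = 256 + 64 + 8 + 4.
608^1 ≡ 608 (mod 827)
608^2 ≡ 608^2 = 369664 ≡ 822 (mod 827)
608^4 ≡ 822^2 = 675684 ≡ 25 (mod 827)
608^8 ≡ 25^2 = 625 (mod 827)
608^16 ≡ 625^2 = 390625 ≡ 281 (mod 827)
608^32 ≡ 281^2 = 78961 ≡ 396 (mod 827)
608^64 ≡ 396^2 = 156816 ≡ 513 (mod 827)
608^128 ≡ 513^2 = 263169 ≡ 183 (mod 827)
608^256 ≡ 183^2 = 33489 ≡ 409 (mod 827)
608^332 = 608^256 · 608^64 · 608^8 · 608^4 ≡ 409 · 513 · 625 · 25 (mod 827).
Accumulate the product:
409 · 513 = 209817 ≡ 586
586 · 625 = 366250 ≡ 716
716 · 25 = 17900 ≡ 533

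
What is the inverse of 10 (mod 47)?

Run the extended Euclidean algorithm:
47 = 4*10 + 7
10 = 1*7 + 3
7 = 2*3 + 1
3 = 3*1 + 0
gcd(10, 47) = 1, so the inverse exists.
Bézout: 1 = 3*47 − 14*10.
So 10⁻¹ ≡ −14 ≡ 33 (mod 47).

33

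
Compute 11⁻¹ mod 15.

By the extended Euclidean algorithm:
15 = 1·11 + 4
11 = 2·4 + 3
4 = 1·3 + 1
3 = 3·1 + 0
gcd(11, 15) = 1, so the inverse exists.
Bézout: 1 = 3·15 − 4·11.
So 11⁻¹ ≡ −4 ≡ 11 (mod 15).

11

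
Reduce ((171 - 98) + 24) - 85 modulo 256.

12

171 - 98 = 73
73 + 24 = 97
97 - 85 = 12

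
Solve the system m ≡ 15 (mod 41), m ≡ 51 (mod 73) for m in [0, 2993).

41⁻¹ mod 73: 41*57 ≡ 1 (mod 73), so 41⁻¹ ≡ 57.
m = 15 + 41*((51 − 15)*57 mod 73) = 15 + 41*8 = 343.

343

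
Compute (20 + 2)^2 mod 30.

20 + 2 = 22
(22)^2 ≡ 4 (mod 30)

4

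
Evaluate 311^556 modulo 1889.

556 in binary is 1000101100, i.e. 556 = 512 + 32 + 8 + 4.
311^1 ≡ 311 (mod 1889)
311^2 ≡ 311^2 = 96721 ≡ 382 (mod 1889)
311^4 ≡ 382^2 = 145924 ≡ 471 (mod 1889)
311^8 ≡ 471^2 = 221841 ≡ 828 (mod 1889)
311^16 ≡ 828^2 = 685584 ≡ 1766 (mod 1889)
311^32 ≡ 1766^2 = 3118756 ≡ 17 (mod 1889)
311^64 ≡ 17^2 = 289 (mod 1889)
311^128 ≡ 289^2 = 83521 ≡ 405 (mod 1889)
311^256 ≡ 405^2 = 164025 ≡ 1571 (mod 1889)
311^512 ≡ 1571^2 = 2468041 ≡ 1007 (mod 1889)
311^556 = 311^512 * 311^32 * 311^8 * 311^4 ≡ 1007 * 17 * 828 * 471 (mod 1889).
Accumulate the product:
1007 * 17 = 17119 ≡ 118
118 * 828 = 97704 ≡ 1365
1365 * 471 = 642915 ≡ 655

655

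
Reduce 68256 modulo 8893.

68256 = 7·8893 + 6005, so 68256 ≡ 6005 (mod 8893).

6005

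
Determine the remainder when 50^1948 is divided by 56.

8

Compute successive squares:
1948 in binary is 11110011100, i.e. 1948 = 1024 + 512 + 256 + 128 + 16 + 8 + 4.
50^1 ≡ 50 (mod 56)
50^2 ≡ 50^2 = 2500 ≡ 36 (mod 56)
50^4 ≡ 36^2 = 1296 ≡ 8 (mod 56)
50^8 ≡ 8^2 = 64 ≡ 8 (mod 56)
50^16 ≡ 8^2 = 64 ≡ 8 (mod 56)
50^32 ≡ 8^2 = 64 ≡ 8 (mod 56)
50^64 ≡ 8^2 = 64 ≡ 8 (mod 56)
50^128 ≡ 8^2 = 64 ≡ 8 (mod 56)
50^256 ≡ 8^2 = 64 ≡ 8 (mod 56)
50^512 ≡ 8^2 = 64 ≡ 8 (mod 56)
50^1024 ≡ 8^2 = 64 ≡ 8 (mod 56)
50^1948 = 50^1024 × 50^512 × 50^256 × 50^128 × 50^16 × 50^8 × 50^4 ≡ 8 × 8 × 8 × 8 × 8 × 8 × 8 (mod 56).
Accumulate the product:
8 × 8 = 64 ≡ 8
8 × 8 = 64 ≡ 8
8 × 8 = 64 ≡ 8
8 × 8 = 64 ≡ 8
8 × 8 = 64 ≡ 8
8 × 8 = 64 ≡ 8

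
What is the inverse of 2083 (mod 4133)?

1002

4133 = 1×2083 + 2050
2083 = 1×2050 + 33
2050 = 62×33 + 4
33 = 8×4 + 1
4 = 4×1 + 0
gcd(2083, 4133) = 1, so the inverse exists.
Bézout: 1 = −505×4133 + 1002×2083.
So 2083⁻¹ ≡ 1002 (mod 4133).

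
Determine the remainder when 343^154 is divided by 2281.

1729

154 in binary is 10011010, i.e. 154 = 128 + 16 + 8 + 2.
343^1 ≡ 343 (mod 2281)
343^2 ≡ 343^2 = 117649 ≡ 1318 (mod 2281)
343^4 ≡ 1318^2 = 1737124 ≡ 1283 (mod 2281)
343^8 ≡ 1283^2 = 1646089 ≡ 1488 (mod 2281)
343^16 ≡ 1488^2 = 2214144 ≡ 1574 (mod 2281)
343^32 ≡ 1574^2 = 2477476 ≡ 310 (mod 2281)
343^64 ≡ 310^2 = 96100 ≡ 298 (mod 2281)
343^128 ≡ 298^2 = 88804 ≡ 2126 (mod 2281)
343^154 = 343^128 × 343^16 × 343^8 × 343^2 ≡ 2126 × 1574 × 1488 × 1318 (mod 2281).
Accumulate the product:
2126 × 1574 = 3346324 ≡ 97
97 × 1488 = 144336 ≡ 633
633 × 1318 = 834294 ≡ 1729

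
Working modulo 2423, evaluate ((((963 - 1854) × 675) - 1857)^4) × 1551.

2096

963 - 1854 = -891 ≡ 1532 (mod 2423)
1532 × 675 = 1034100 ≡ 1902 (mod 2423)
1902 - 1857 = 45
(45)^4 ≡ 909 (mod 2423)
909 × 1551 = 1409859 ≡ 2096 (mod 2423)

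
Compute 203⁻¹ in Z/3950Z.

By the extended Euclidean algorithm:
3950 = 19·203 + 93
203 = 2·93 + 17
93 = 5·17 + 8
17 = 2·8 + 1
8 = 8·1 + 0
gcd(203, 3950) = 1, so the inverse exists.
Back-substitute for 1:
1 = 1·17 − 2·8
  = −2·93 + 11·17
  = 11·203 − 24·93
  = −24·3950 + 467·203
So 203⁻¹ ≡ 467 (mod 3950).

467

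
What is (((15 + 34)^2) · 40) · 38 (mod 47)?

17

15 + 34 = 49 ≡ 2 (mod 47)
(2)^2 ≡ 4 (mod 47)
4 · 40 = 160 ≡ 19 (mod 47)
19 · 38 = 722 ≡ 17 (mod 47)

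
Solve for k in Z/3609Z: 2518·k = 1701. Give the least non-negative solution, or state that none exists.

1143

gcd(2518, 3609) = 1, so a unique solution mod 3609 exists.
2518⁻¹ ≡ 913 (mod 3609).
k ≡ 913·1701 ≡ 1143 (mod 3609).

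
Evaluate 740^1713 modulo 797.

645

1713 in binary is 11010110001, i.e. 1713 = 1024 + 512 + 128 + 32 + 16 + 1.
740^1 ≡ 740 (mod 797)
740^2 ≡ 740^2 = 547600 ≡ 61 (mod 797)
740^4 ≡ 61^2 = 3721 ≡ 533 (mod 797)
740^8 ≡ 533^2 = 284089 ≡ 357 (mod 797)
740^16 ≡ 357^2 = 127449 ≡ 726 (mod 797)
740^32 ≡ 726^2 = 527076 ≡ 259 (mod 797)
740^64 ≡ 259^2 = 67081 ≡ 133 (mod 797)
740^128 ≡ 133^2 = 17689 ≡ 155 (mod 797)
740^256 ≡ 155^2 = 24025 ≡ 115 (mod 797)
740^512 ≡ 115^2 = 13225 ≡ 473 (mod 797)
740^1024 ≡ 473^2 = 223729 ≡ 569 (mod 797)
740^1713 = 740^1024 * 740^512 * 740^128 * 740^32 * 740^16 * 740^1 ≡ 569 * 473 * 155 * 259 * 726 * 740 (mod 797).
Accumulate the product:
569 * 473 = 269137 ≡ 548
548 * 155 = 84940 ≡ 458
458 * 259 = 118622 ≡ 666
666 * 726 = 483516 ≡ 534
534 * 740 = 395160 ≡ 645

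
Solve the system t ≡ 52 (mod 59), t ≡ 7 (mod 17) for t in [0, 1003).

59⁻¹ mod 17: 59·15 ≡ 1 (mod 17), so 59⁻¹ ≡ 15.
t = 52 + 59·((7 − 52)·15 mod 17) = 52 + 59·5 = 347.
Check: 347 mod 59 = 52, 347 mod 17 = 7. ✓

347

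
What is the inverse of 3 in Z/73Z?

49

By the extended Euclidean algorithm:
73 = 24*3 + 1
3 = 3*1 + 0
gcd(3, 73) = 1, so the inverse exists.
Bézout: 1 = 1*73 − 24*3.
So 3⁻¹ ≡ −24 ≡ 49 (mod 73).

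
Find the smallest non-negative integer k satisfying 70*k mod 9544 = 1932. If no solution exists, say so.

982

gcd(70, 9544) = 2, and 2 | 1932, so solutions exist.
Divide through by 2: 35*k = 966 (mod 4772).
35⁻¹ ≡ 4363 (mod 4772).
k ≡ 4363*966 ≡ 982 (mod 4772).
The smallest non-negative solution is k = 982.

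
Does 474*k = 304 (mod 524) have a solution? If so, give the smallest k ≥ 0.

gcd(474, 524) = 2, and 2 | 304, so solutions exist.
Divide through by 2: 237*k ≡ 152 (mod 262).
237⁻¹ ≡ 241 (mod 262).
k ≡ 241*152 ≡ 214 (mod 262).
The smallest non-negative solution is k = 214.

214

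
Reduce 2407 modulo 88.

31

2407 = 27·88 + 31, so 2407 ≡ 31 (mod 88).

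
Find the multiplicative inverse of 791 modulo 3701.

By the extended Euclidean algorithm:
3701 = 4·791 + 537
791 = 1·537 + 254
537 = 2·254 + 29
254 = 8·29 + 22
29 = 1·22 + 7
22 = 3·7 + 1
7 = 7·1 + 0
gcd(791, 3701) = 1, so the inverse exists.
Bézout: 1 = −109·3701 + 510·791.
So 791⁻¹ ≡ 510 (mod 3701).

510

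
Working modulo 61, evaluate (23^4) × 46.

(23)^4 ≡ 34 (mod 61)
34 × 46 = 1564 ≡ 39 (mod 61)

39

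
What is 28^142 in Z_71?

142 in binary is 10001110, i.e. 142 = 128 + 8 + 4 + 2.
28^1 ≡ 28 (mod 71)
28^2 ≡ 28^2 = 784 ≡ 3 (mod 71)
28^4 ≡ 3^2 = 9 (mod 71)
28^8 ≡ 9^2 = 81 ≡ 10 (mod 71)
28^16 ≡ 10^2 = 100 ≡ 29 (mod 71)
28^32 ≡ 29^2 = 841 ≡ 60 (mod 71)
28^64 ≡ 60^2 = 3600 ≡ 50 (mod 71)
28^128 ≡ 50^2 = 2500 ≡ 15 (mod 71)
28^142 = 28^128 * 28^8 * 28^4 * 28^2 ≡ 15 * 10 * 9 * 3 (mod 71).
Accumulate the product:
15 * 10 = 150 ≡ 8
8 * 9 = 72 ≡ 1
1 * 3 = 3

3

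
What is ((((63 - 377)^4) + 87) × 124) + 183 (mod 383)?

63 - 377 = -314 ≡ 69 (mod 383)
(69)^4 ≡ 32 (mod 383)
32 + 87 = 119
119 × 124 = 14756 ≡ 202 (mod 383)
202 + 183 = 385 ≡ 2 (mod 383)

2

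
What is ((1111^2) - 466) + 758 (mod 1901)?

(1111)^2 ≡ 572 (mod 1901)
572 - 466 = 106
106 + 758 = 864

864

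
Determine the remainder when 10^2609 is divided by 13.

4

2609 in binary is 101000110001, i.e. 2609 = 2048 + 512 + 32 + 16 + 1.
10^1 ≡ 10 (mod 13)
10^2 ≡ 10^2 = 100 ≡ 9 (mod 13)
10^4 ≡ 9^2 = 81 ≡ 3 (mod 13)
10^8 ≡ 3^2 = 9 (mod 13)
10^16 ≡ 9^2 = 81 ≡ 3 (mod 13)
10^32 ≡ 3^2 = 9 (mod 13)
10^64 ≡ 9^2 = 81 ≡ 3 (mod 13)
10^128 ≡ 3^2 = 9 (mod 13)
10^256 ≡ 9^2 = 81 ≡ 3 (mod 13)
10^512 ≡ 3^2 = 9 (mod 13)
10^1024 ≡ 9^2 = 81 ≡ 3 (mod 13)
10^2048 ≡ 3^2 = 9 (mod 13)
10^2609 = 10^2048 * 10^512 * 10^32 * 10^16 * 10^1 ≡ 9 * 9 * 9 * 3 * 10 (mod 13).
Accumulate the product:
9 * 9 = 81 ≡ 3
3 * 9 = 27 ≡ 1
1 * 3 = 3
3 * 10 = 30 ≡ 4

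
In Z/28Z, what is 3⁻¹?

Apply the Euclidean algorithm and back-substitute:
28 = 9*3 + 1
3 = 3*1 + 0
gcd(3, 28) = 1, so the inverse exists.
Bézout: 1 = 1*28 − 9*3.
So 3⁻¹ ≡ −9 ≡ 19 (mod 28).

19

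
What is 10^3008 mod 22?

12

10^1 ≡ 10 (mod 22)
10^2 ≡ 10^2 = 100 ≡ 12 (mod 22)
10^4 ≡ 12^2 = 144 ≡ 12 (mod 22)
10^8 ≡ 12^2 = 144 ≡ 12 (mod 22)
10^16 ≡ 12^2 = 144 ≡ 12 (mod 22)
10^32 ≡ 12^2 = 144 ≡ 12 (mod 22)
10^64 ≡ 12^2 = 144 ≡ 12 (mod 22)
10^128 ≡ 12^2 = 144 ≡ 12 (mod 22)
10^256 ≡ 12^2 = 144 ≡ 12 (mod 22)
10^512 ≡ 12^2 = 144 ≡ 12 (mod 22)
10^1024 ≡ 12^2 = 144 ≡ 12 (mod 22)
10^2048 ≡ 12^2 = 144 ≡ 12 (mod 22)
10^3008 = 10^2048 × 10^512 × 10^256 × 10^128 × 10^64 ≡ 12 × 12 × 12 × 12 × 12 (mod 22).
Accumulate the product:
12 × 12 = 144 ≡ 12
12 × 12 = 144 ≡ 12
12 × 12 = 144 ≡ 12
12 × 12 = 144 ≡ 12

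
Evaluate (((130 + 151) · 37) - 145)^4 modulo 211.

96

130 + 151 = 281 ≡ 70 (mod 211)
70 · 37 = 2590 ≡ 58 (mod 211)
58 - 145 = -87 ≡ 124 (mod 211)
(124)^4 ≡ 96 (mod 211)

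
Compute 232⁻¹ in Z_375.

375 = 1×232 + 143
232 = 1×143 + 89
143 = 1×89 + 54
89 = 1×54 + 35
54 = 1×35 + 19
35 = 1×19 + 16
19 = 1×16 + 3
16 = 5×3 + 1
3 = 3×1 + 0
gcd(232, 375) = 1, so the inverse exists.
Bézout: 1 = −73×375 + 118×232.
So 232⁻¹ ≡ 118 (mod 375).

118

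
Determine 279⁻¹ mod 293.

272

293 = 1*279 + 14
279 = 19*14 + 13
14 = 1*13 + 1
13 = 13*1 + 0
gcd(279, 293) = 1, so the inverse exists.
Bézout: 1 = 20*293 − 21*279.
So 279⁻¹ ≡ −21 ≡ 272 (mod 293).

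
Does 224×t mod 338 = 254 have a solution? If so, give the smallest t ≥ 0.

63

gcd(224, 338) = 2, and 2 | 254, so solutions exist.
Divide through by 2: 112×t ≡ 127 (mod 169).
112⁻¹ ≡ 83 (mod 169).
t ≡ 83×127 ≡ 63 (mod 169).
The smallest non-negative solution is t = 63.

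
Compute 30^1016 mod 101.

16

1016 in binary is 1111111000, i.e. 1016 = 512 + 256 + 128 + 64 + 32 + 16 + 8.
30^1 ≡ 30 (mod 101)
30^2 ≡ 30^2 = 900 ≡ 92 (mod 101)
30^4 ≡ 92^2 = 8464 ≡ 81 (mod 101)
30^8 ≡ 81^2 = 6561 ≡ 97 (mod 101)
30^16 ≡ 97^2 = 9409 ≡ 16 (mod 101)
30^32 ≡ 16^2 = 256 ≡ 54 (mod 101)
30^64 ≡ 54^2 = 2916 ≡ 88 (mod 101)
30^128 ≡ 88^2 = 7744 ≡ 68 (mod 101)
30^256 ≡ 68^2 = 4624 ≡ 79 (mod 101)
30^512 ≡ 79^2 = 6241 ≡ 80 (mod 101)
30^1016 = 30^512 × 30^256 × 30^128 × 30^64 × 30^32 × 30^16 × 30^8 ≡ 80 × 79 × 68 × 88 × 54 × 16 × 97 (mod 101).
Accumulate the product:
80 × 79 = 6320 ≡ 58
58 × 68 = 3944 ≡ 5
5 × 88 = 440 ≡ 36
36 × 54 = 1944 ≡ 25
25 × 16 = 400 ≡ 97
97 × 97 = 9409 ≡ 16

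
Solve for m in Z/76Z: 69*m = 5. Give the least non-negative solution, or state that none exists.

21

gcd(69, 76) = 1, so a unique solution mod 76 exists.
69⁻¹ ≡ 65 (mod 76).
m ≡ 65*5 ≡ 21 (mod 76).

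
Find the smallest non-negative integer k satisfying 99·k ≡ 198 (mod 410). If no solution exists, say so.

gcd(99, 410) = 1, so a unique solution mod 410 exists.
99⁻¹ ≡ 29 (mod 410).
k ≡ 29·198 ≡ 2 (mod 410).

2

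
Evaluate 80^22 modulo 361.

22 in binary is 10110, i.e. 22 = 16 + 4 + 2.
80^1 ≡ 80 (mod 361)
80^2 ≡ 80^2 = 6400 ≡ 263 (mod 361)
80^4 ≡ 263^2 = 69169 ≡ 218 (mod 361)
80^8 ≡ 218^2 = 47524 ≡ 233 (mod 361)
80^16 ≡ 233^2 = 54289 ≡ 139 (mod 361)
80^22 = 80^16 · 80^4 · 80^2 ≡ 139 · 218 · 263 (mod 361).
Accumulate the product:
139 · 218 = 30302 ≡ 339
339 · 263 = 89157 ≡ 351

351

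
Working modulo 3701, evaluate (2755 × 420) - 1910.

478

2755 × 420 = 1157100 ≡ 2388 (mod 3701)
2388 - 1910 = 478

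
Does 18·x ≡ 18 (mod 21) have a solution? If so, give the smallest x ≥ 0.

1

gcd(18, 21) = 3, and 3 | 18, so solutions exist.
Divide through by 3: 6·x ≡ 6 mod 7.
6⁻¹ ≡ 6 (mod 7).
x ≡ 6·6 ≡ 1 (mod 7).
The smallest non-negative solution is x = 1.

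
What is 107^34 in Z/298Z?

17

34 in binary is 100010, i.e. 34 = 32 + 2.
107^1 ≡ 107 (mod 298)
107^2 ≡ 107^2 = 11449 ≡ 125 (mod 298)
107^4 ≡ 125^2 = 15625 ≡ 129 (mod 298)
107^8 ≡ 129^2 = 16641 ≡ 251 (mod 298)
107^16 ≡ 251^2 = 63001 ≡ 123 (mod 298)
107^32 ≡ 123^2 = 15129 ≡ 229 (mod 298)
107^34 = 107^32 * 107^2 ≡ 229 * 125 (mod 298).
229 * 125 = 28625 ≡ 17 (mod 298).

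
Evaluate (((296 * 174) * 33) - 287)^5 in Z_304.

17

296 * 174 = 51504 ≡ 128 (mod 304)
128 * 33 = 4224 ≡ 272 (mod 304)
272 - 287 = -15 ≡ 289 (mod 304)
(289)^5 ≡ 17 (mod 304)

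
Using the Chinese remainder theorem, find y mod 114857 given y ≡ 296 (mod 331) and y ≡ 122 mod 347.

46967

331⁻¹ mod 347: 331*65 ≡ 1 (mod 347), so 331⁻¹ ≡ 65.
y = 296 + 331*((122 − 296)*65 mod 347) = 296 + 331*141 = 46967.
Check: 46967 mod 331 = 296, 46967 mod 347 = 122. ✓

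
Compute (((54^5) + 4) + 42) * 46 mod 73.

31

(54)^5 ≡ 61 (mod 73)
61 + 4 = 65
65 + 42 = 107 ≡ 34 (mod 73)
34 * 46 = 1564 ≡ 31 (mod 73)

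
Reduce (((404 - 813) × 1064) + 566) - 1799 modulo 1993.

404 - 813 = -409 ≡ 1584 (mod 1993)
1584 × 1064 = 1685376 ≡ 1291 (mod 1993)
1291 + 566 = 1857
1857 - 1799 = 58

58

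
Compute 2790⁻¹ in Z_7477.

7477 = 2*2790 + 1897
2790 = 1*1897 + 893
1897 = 2*893 + 111
893 = 8*111 + 5
111 = 22*5 + 1
5 = 5*1 + 0
gcd(2790, 7477) = 1, so the inverse exists.
Bézout: 1 = 553*7477 − 1482*2790.
So 2790⁻¹ ≡ −1482 ≡ 5995 (mod 7477).

5995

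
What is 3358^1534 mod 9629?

1034

1534 in binary is 10111111110, i.e. 1534 = 1024 + 256 + 128 + 64 + 32 + 16 + 8 + 4 + 2.
3358^1 ≡ 3358 (mod 9629)
3358^2 ≡ 3358^2 = 11276164 ≡ 605 (mod 9629)
3358^4 ≡ 605^2 = 366025 ≡ 123 (mod 9629)
3358^8 ≡ 123^2 = 15129 ≡ 5500 (mod 9629)
3358^16 ≡ 5500^2 = 30250000 ≡ 5311 (mod 9629)
3358^32 ≡ 5311^2 = 28206721 ≡ 3380 (mod 9629)
3358^64 ≡ 3380^2 = 11424400 ≡ 4406 (mod 9629)
3358^128 ≡ 4406^2 = 19412836 ≡ 772 (mod 9629)
3358^256 ≡ 772^2 = 595984 ≡ 8615 (mod 9629)
3358^512 ≡ 8615^2 = 74218225 ≡ 7522 (mod 9629)
3358^1024 ≡ 7522^2 = 56580484 ≡ 480 (mod 9629)
3358^1534 = 3358^1024 · 3358^256 · 3358^128 · 3358^64 · 3358^32 · 3358^16 · 3358^8 · 3358^4 · 3358^2 ≡ 480 · 8615 · 772 · 4406 · 3380 · 5311 · 5500 · 123 · 605 (mod 9629).
Accumulate the product:
480 · 8615 = 4135200 ≡ 4359
4359 · 772 = 3365148 ≡ 4627
4627 · 4406 = 20386562 ≡ 1969
1969 · 3380 = 6655220 ≡ 1581
1581 · 5311 = 8396691 ≡ 203
203 · 5500 = 1116500 ≡ 9165
9165 · 123 = 1127295 ≡ 702
702 · 605 = 424710 ≡ 1034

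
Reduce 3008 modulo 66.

38

3008 = 45*66 + 38, so 3008 ≡ 38 (mod 66).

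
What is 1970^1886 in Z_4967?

By square-and-multiply:
1886 in binary is 11101011110, i.e. 1886 = 1024 + 512 + 256 + 64 + 16 + 8 + 4 + 2.
1970^1 ≡ 1970 (mod 4967)
1970^2 ≡ 1970^2 = 3880900 ≡ 1673 (mod 4967)
1970^4 ≡ 1673^2 = 2798929 ≡ 2508 (mod 4967)
1970^8 ≡ 2508^2 = 6290064 ≡ 1842 (mod 4967)
1970^16 ≡ 1842^2 = 3392964 ≡ 503 (mod 4967)
1970^32 ≡ 503^2 = 253009 ≡ 4659 (mod 4967)
1970^64 ≡ 4659^2 = 21706281 ≡ 491 (mod 4967)
1970^128 ≡ 491^2 = 241081 ≡ 2665 (mod 4967)
1970^256 ≡ 2665^2 = 7102225 ≡ 4382 (mod 4967)
1970^512 ≡ 4382^2 = 19201924 ≡ 4469 (mod 4967)
1970^1024 ≡ 4469^2 = 19971961 ≡ 4621 (mod 4967)
1970^1886 = 1970^1024 × 1970^512 × 1970^256 × 1970^64 × 1970^16 × 1970^8 × 1970^4 × 1970^2 ≡ 4621 × 4469 × 4382 × 491 × 503 × 1842 × 2508 × 1673 (mod 4967).
Accumulate the product:
4621 × 4469 = 20651249 ≡ 3430
3430 × 4382 = 15030260 ≡ 118
118 × 491 = 57938 ≡ 3301
3301 × 503 = 1660403 ≡ 1425
1425 × 1842 = 2624850 ≡ 2274
2274 × 2508 = 5703192 ≡ 1076
1076 × 1673 = 1800148 ≡ 2094

2094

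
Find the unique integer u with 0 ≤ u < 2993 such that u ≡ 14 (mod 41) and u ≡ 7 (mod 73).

1613

41⁻¹ mod 73: 41·57 ≡ 1 (mod 73), so 41⁻¹ ≡ 57.
u = 14 + 41·((7 − 14)·57 mod 73) = 14 + 41·39 = 1613.
Check: 1613 mod 41 = 14, 1613 mod 73 = 7. ✓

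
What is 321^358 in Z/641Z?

Compute successive squares:
321^1 ≡ 321 (mod 641)
321^2 ≡ 321^2 = 103041 ≡ 481 (mod 641)
321^4 ≡ 481^2 = 231361 ≡ 601 (mod 641)
321^8 ≡ 601^2 = 361201 ≡ 318 (mod 641)
321^16 ≡ 318^2 = 101124 ≡ 487 (mod 641)
321^32 ≡ 487^2 = 237169 ≡ 640 (mod 641)
321^64 ≡ 640^2 = 409600 ≡ 1 (mod 641)
321^128 ≡ 1^2 = 1 (mod 641)
321^256 ≡ 1^2 = 1 (mod 641)
321^358 = 321^256 × 321^64 × 321^32 × 321^4 × 321^2 ≡ 1 × 1 × 640 × 601 × 481 (mod 641).
Accumulate the product:
1 × 1 = 1
1 × 640 = 640
640 × 601 = 384640 ≡ 40
40 × 481 = 19240 ≡ 10

10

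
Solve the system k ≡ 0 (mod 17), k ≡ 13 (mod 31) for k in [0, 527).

323

17⁻¹ mod 31: 17×11 ≡ 1 (mod 31), so 17⁻¹ ≡ 11.
k = 0 + 17×((13 − 0)×11 mod 31) = 0 + 17×19 = 323.
Check: 323 mod 17 = 0, 323 mod 31 = 13. ✓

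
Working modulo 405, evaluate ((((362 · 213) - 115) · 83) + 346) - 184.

325

362 · 213 = 77106 ≡ 156 (mod 405)
156 - 115 = 41
41 · 83 = 3403 ≡ 163 (mod 405)
163 + 346 = 509 ≡ 104 (mod 405)
104 - 184 = -80 ≡ 325 (mod 405)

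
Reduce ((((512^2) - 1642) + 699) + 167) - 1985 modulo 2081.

(512)^2 ≡ 2019 (mod 2081)
2019 - 1642 = 377
377 + 699 = 1076
1076 + 167 = 1243
1243 - 1985 = -742 ≡ 1339 (mod 2081)

1339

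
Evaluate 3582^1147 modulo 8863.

8161

By square-and-multiply:
1147 in binary is 10001111011, i.e. 1147 = 1024 + 64 + 32 + 16 + 8 + 2 + 1.
3582^1 ≡ 3582 (mod 8863)
3582^2 ≡ 3582^2 = 12830724 ≡ 5963 (mod 8863)
3582^4 ≡ 5963^2 = 35557369 ≡ 7876 (mod 8863)
3582^8 ≡ 7876^2 = 62031376 ≡ 8102 (mod 8863)
3582^16 ≡ 8102^2 = 65642404 ≡ 3026 (mod 8863)
3582^32 ≡ 3026^2 = 9156676 ≡ 1197 (mod 8863)
3582^64 ≡ 1197^2 = 1432809 ≡ 5866 (mod 8863)
3582^128 ≡ 5866^2 = 34409956 ≡ 3790 (mod 8863)
3582^256 ≡ 3790^2 = 14364100 ≡ 6040 (mod 8863)
3582^512 ≡ 6040^2 = 36481600 ≡ 1492 (mod 8863)
3582^1024 ≡ 1492^2 = 2226064 ≡ 1451 (mod 8863)
3582^1147 = 3582^1024 * 3582^64 * 3582^32 * 3582^16 * 3582^8 * 3582^2 * 3582^1 ≡ 1451 * 5866 * 1197 * 3026 * 8102 * 5963 * 3582 (mod 8863).
Accumulate the product:
1451 * 5866 = 8511566 ≡ 3086
3086 * 1197 = 3693942 ≡ 6934
6934 * 3026 = 20982284 ≡ 3563
3563 * 8102 = 28867426 ≡ 635
635 * 5963 = 3786505 ≡ 2004
2004 * 3582 = 7178328 ≡ 8161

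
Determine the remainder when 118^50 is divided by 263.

By square-and-multiply:
50 in binary is 110010, i.e. 50 = 32 + 16 + 2.
118^1 ≡ 118 (mod 263)
118^2 ≡ 118^2 = 13924 ≡ 248 (mod 263)
118^4 ≡ 248^2 = 61504 ≡ 225 (mod 263)
118^8 ≡ 225^2 = 50625 ≡ 129 (mod 263)
118^16 ≡ 129^2 = 16641 ≡ 72 (mod 263)
118^32 ≡ 72^2 = 5184 ≡ 187 (mod 263)
118^50 = 118^32 × 118^16 × 118^2 ≡ 187 × 72 × 248 (mod 263).
Accumulate the product:
187 × 72 = 13464 ≡ 51
51 × 248 = 12648 ≡ 24

24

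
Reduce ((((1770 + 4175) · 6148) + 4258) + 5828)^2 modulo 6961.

430

1770 + 4175 = 5945
5945 · 6148 = 36549860 ≡ 4610 (mod 6961)
4610 + 4258 = 8868 ≡ 1907 (mod 6961)
1907 + 5828 = 7735 ≡ 774 (mod 6961)
(774)^2 ≡ 430 (mod 6961)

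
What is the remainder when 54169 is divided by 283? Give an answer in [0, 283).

116

54169 = 191×283 + 116, so 54169 ≡ 116 (mod 283).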